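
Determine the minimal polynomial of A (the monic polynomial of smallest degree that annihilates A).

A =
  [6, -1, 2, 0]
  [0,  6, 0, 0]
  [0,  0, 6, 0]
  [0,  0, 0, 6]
x^2 - 12*x + 36

The characteristic polynomial is χ_A(x) = (x - 6)^4, so the eigenvalues are known. The minimal polynomial is
  m_A(x) = Π_λ (x − λ)^{k_λ}
where k_λ is the size of the *largest* Jordan block for λ (equivalently, the smallest k with (A − λI)^k v = 0 for every generalised eigenvector v of λ).

  λ = 6: largest Jordan block has size 2, contributing (x − 6)^2

So m_A(x) = (x - 6)^2 = x^2 - 12*x + 36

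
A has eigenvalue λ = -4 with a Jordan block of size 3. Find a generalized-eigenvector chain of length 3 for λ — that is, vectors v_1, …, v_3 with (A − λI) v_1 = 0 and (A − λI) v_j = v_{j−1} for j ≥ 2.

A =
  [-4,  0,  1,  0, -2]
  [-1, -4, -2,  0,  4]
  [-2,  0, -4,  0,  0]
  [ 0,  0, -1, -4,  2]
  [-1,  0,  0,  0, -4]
A Jordan chain for λ = -4 of length 3:
v_1 = (0, -1, -2, 0, -1)ᵀ
v_2 = (1, -2, 0, -1, 0)ᵀ
v_3 = (0, 0, 1, 0, 0)ᵀ

Let N = A − (-4)·I. We want v_3 with N^3 v_3 = 0 but N^2 v_3 ≠ 0; then v_{j-1} := N · v_j for j = 3, …, 2.

Pick v_3 = (0, 0, 1, 0, 0)ᵀ.
Then v_2 = N · v_3 = (1, -2, 0, -1, 0)ᵀ.
Then v_1 = N · v_2 = (0, -1, -2, 0, -1)ᵀ.

Sanity check: (A − (-4)·I) v_1 = (0, 0, 0, 0, 0)ᵀ = 0. ✓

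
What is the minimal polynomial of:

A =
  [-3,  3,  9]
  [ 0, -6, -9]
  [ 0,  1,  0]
x^2 + 6*x + 9

The characteristic polynomial is χ_A(x) = (x + 3)^3, so the eigenvalues are known. The minimal polynomial is
  m_A(x) = Π_λ (x − λ)^{k_λ}
where k_λ is the size of the *largest* Jordan block for λ (equivalently, the smallest k with (A − λI)^k v = 0 for every generalised eigenvector v of λ).

  λ = -3: largest Jordan block has size 2, contributing (x + 3)^2

So m_A(x) = (x + 3)^2 = x^2 + 6*x + 9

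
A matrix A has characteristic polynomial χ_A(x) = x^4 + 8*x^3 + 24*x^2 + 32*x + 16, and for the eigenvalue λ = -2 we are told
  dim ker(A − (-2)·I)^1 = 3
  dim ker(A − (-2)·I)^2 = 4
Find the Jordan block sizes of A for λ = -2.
Block sizes for λ = -2: [2, 1, 1]

From the dimensions of kernels of powers, the number of Jordan blocks of size at least j is d_j − d_{j−1} where d_j = dim ker(N^j) (with d_0 = 0). Computing the differences gives [3, 1].
The number of blocks of size exactly k is (#blocks of size ≥ k) − (#blocks of size ≥ k + 1), so the partition is: 2 block(s) of size 1, 1 block(s) of size 2.
In nonincreasing order the block sizes are [2, 1, 1].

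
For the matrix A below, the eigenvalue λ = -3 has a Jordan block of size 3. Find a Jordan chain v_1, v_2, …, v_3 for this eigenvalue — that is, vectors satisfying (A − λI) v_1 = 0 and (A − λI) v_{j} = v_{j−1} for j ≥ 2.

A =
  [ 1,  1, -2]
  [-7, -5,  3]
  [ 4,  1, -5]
A Jordan chain for λ = -3 of length 3:
v_1 = (1, -2, 1)ᵀ
v_2 = (4, -7, 4)ᵀ
v_3 = (1, 0, 0)ᵀ

Let N = A − (-3)·I. We want v_3 with N^3 v_3 = 0 but N^2 v_3 ≠ 0; then v_{j-1} := N · v_j for j = 3, …, 2.

Pick v_3 = (1, 0, 0)ᵀ.
Then v_2 = N · v_3 = (4, -7, 4)ᵀ.
Then v_1 = N · v_2 = (1, -2, 1)ᵀ.

Sanity check: (A − (-3)·I) v_1 = (0, 0, 0)ᵀ = 0. ✓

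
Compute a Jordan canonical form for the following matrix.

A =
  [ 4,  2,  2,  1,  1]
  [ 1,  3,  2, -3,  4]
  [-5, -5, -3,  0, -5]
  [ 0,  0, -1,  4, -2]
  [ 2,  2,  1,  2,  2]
J_3(2) ⊕ J_2(2)

The characteristic polynomial is
  det(x·I − A) = x^5 - 10*x^4 + 40*x^3 - 80*x^2 + 80*x - 32 = (x - 2)^5

Eigenvalues and multiplicities (the geometric multiplicity of λ is n − rank(A − λI), which equals the number of Jordan blocks for λ):
  λ = 2: algebraic multiplicity = 5, geometric multiplicity = 2

Determining the block sizes for each eigenvalue:
  λ = 2: with am = 5 and gm = 2, the partition is not yet determined (e.g. several partitions of 5 into 2 parts exist). Let N = A − (2)·I. Computing rank(N^1) = 3, rank(N^2) = 1, rank(N^3) = 0; the number of blocks of size ≥ j is rank(N^{j−1}) − rank(N^j), giving [2, 2, 1]. So we have 1 block(s) of size 3, 1 block(s) of size 2 → block sizes [3, 2]

Assembling the blocks gives a Jordan form
J =
  [2, 1, 0, 0, 0]
  [0, 2, 1, 0, 0]
  [0, 0, 2, 0, 0]
  [0, 0, 0, 2, 1]
  [0, 0, 0, 0, 2]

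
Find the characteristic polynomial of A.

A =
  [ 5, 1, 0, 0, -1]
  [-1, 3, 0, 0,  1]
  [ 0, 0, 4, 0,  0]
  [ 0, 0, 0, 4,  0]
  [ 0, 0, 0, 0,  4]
x^5 - 20*x^4 + 160*x^3 - 640*x^2 + 1280*x - 1024

Expanding det(x·I − A) (e.g. by cofactor expansion or by noting that A is similar to its Jordan form J, which has the same characteristic polynomial as A) gives
  χ_A(x) = x^5 - 20*x^4 + 160*x^3 - 640*x^2 + 1280*x - 1024
which factors as (x - 4)^5. The eigenvalues (with algebraic multiplicities) are λ = 4 with multiplicity 5.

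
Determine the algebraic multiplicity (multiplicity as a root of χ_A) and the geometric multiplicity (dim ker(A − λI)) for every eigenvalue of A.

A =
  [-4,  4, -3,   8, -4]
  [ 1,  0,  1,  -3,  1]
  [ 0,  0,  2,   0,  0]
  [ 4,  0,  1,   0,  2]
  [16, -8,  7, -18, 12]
λ = 2: alg = 5, geom = 3

Step 1 — factor the characteristic polynomial to read off the algebraic multiplicities:
  χ_A(x) = (x - 2)^5

Step 2 — compute geometric multiplicities via the rank-nullity identity g(λ) = n − rank(A − λI):
  rank(A − (2)·I) = 2, so dim ker(A − (2)·I) = n − 2 = 3

Summary:
  λ = 2: algebraic multiplicity = 5, geometric multiplicity = 3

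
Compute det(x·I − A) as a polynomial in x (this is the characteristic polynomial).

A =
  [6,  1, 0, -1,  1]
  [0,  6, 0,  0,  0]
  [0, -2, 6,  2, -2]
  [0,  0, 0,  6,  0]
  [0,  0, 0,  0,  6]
x^5 - 30*x^4 + 360*x^3 - 2160*x^2 + 6480*x - 7776

Expanding det(x·I − A) (e.g. by cofactor expansion or by noting that A is similar to its Jordan form J, which has the same characteristic polynomial as A) gives
  χ_A(x) = x^5 - 30*x^4 + 360*x^3 - 2160*x^2 + 6480*x - 7776
which factors as (x - 6)^5. The eigenvalues (with algebraic multiplicities) are λ = 6 with multiplicity 5.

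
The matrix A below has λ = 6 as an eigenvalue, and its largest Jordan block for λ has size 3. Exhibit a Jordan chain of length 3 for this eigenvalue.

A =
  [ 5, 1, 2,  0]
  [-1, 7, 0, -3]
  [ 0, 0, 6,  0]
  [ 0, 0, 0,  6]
A Jordan chain for λ = 6 of length 3:
v_1 = (-2, -2, 0, 0)ᵀ
v_2 = (2, 0, 0, 0)ᵀ
v_3 = (0, 0, 1, 0)ᵀ

Let N = A − (6)·I. We want v_3 with N^3 v_3 = 0 but N^2 v_3 ≠ 0; then v_{j-1} := N · v_j for j = 3, …, 2.

Pick v_3 = (0, 0, 1, 0)ᵀ.
Then v_2 = N · v_3 = (2, 0, 0, 0)ᵀ.
Then v_1 = N · v_2 = (-2, -2, 0, 0)ᵀ.

Sanity check: (A − (6)·I) v_1 = (0, 0, 0, 0)ᵀ = 0. ✓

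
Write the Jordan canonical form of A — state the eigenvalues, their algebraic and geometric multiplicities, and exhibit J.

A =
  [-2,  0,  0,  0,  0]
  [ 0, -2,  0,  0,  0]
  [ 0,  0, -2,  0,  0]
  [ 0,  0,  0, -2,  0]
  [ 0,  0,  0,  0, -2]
J_1(-2) ⊕ J_1(-2) ⊕ J_1(-2) ⊕ J_1(-2) ⊕ J_1(-2)

The characteristic polynomial is
  det(x·I − A) = x^5 + 10*x^4 + 40*x^3 + 80*x^2 + 80*x + 32 = (x + 2)^5

Eigenvalues and multiplicities (the geometric multiplicity of λ is n − rank(A − λI), which equals the number of Jordan blocks for λ):
  λ = -2: algebraic multiplicity = 5, geometric multiplicity = 5

Determining the block sizes for each eigenvalue:
  λ = -2: gm = am = 5, so every block has size 1 → block sizes [1, 1, 1, 1, 1]

Assembling the blocks gives a Jordan form
J =
  [-2,  0,  0,  0,  0]
  [ 0, -2,  0,  0,  0]
  [ 0,  0, -2,  0,  0]
  [ 0,  0,  0, -2,  0]
  [ 0,  0,  0,  0, -2]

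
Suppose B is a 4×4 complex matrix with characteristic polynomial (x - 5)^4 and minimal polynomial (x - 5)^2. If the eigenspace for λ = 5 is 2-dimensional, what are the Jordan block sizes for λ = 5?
Block sizes for λ = 5: [2, 2]

Step 1 — from the characteristic polynomial, algebraic multiplicity of λ = 5 is 4. From dim ker(B − (5)·I) = 2, there are exactly 2 Jordan blocks for λ = 5.
Step 2 — from the minimal polynomial, the factor (x − 5)^2 tells us the largest block for λ = 5 has size 2.
Step 3 — with total size 4, 2 blocks, and largest block 2, the block sizes (in nonincreasing order) are [2, 2].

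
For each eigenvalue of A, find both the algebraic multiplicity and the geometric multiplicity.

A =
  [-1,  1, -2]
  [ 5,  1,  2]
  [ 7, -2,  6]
λ = 2: alg = 3, geom = 1

Step 1 — factor the characteristic polynomial to read off the algebraic multiplicities:
  χ_A(x) = (x - 2)^3

Step 2 — compute geometric multiplicities via the rank-nullity identity g(λ) = n − rank(A − λI):
  rank(A − (2)·I) = 2, so dim ker(A − (2)·I) = n − 2 = 1

Summary:
  λ = 2: algebraic multiplicity = 3, geometric multiplicity = 1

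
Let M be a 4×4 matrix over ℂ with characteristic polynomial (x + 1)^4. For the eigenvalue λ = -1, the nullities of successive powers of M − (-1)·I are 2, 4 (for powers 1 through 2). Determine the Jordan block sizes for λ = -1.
Block sizes for λ = -1: [2, 2]

From the dimensions of kernels of powers, the number of Jordan blocks of size at least j is d_j − d_{j−1} where d_j = dim ker(N^j) (with d_0 = 0). Computing the differences gives [2, 2].
The number of blocks of size exactly k is (#blocks of size ≥ k) − (#blocks of size ≥ k + 1), so the partition is: 2 block(s) of size 2.
In nonincreasing order the block sizes are [2, 2].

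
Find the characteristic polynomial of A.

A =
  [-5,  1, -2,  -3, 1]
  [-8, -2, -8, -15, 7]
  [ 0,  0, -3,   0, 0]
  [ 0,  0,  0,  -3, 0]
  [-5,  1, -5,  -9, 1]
x^5 + 12*x^4 + 54*x^3 + 108*x^2 + 81*x

Expanding det(x·I − A) (e.g. by cofactor expansion or by noting that A is similar to its Jordan form J, which has the same characteristic polynomial as A) gives
  χ_A(x) = x^5 + 12*x^4 + 54*x^3 + 108*x^2 + 81*x
which factors as x*(x + 3)^4. The eigenvalues (with algebraic multiplicities) are λ = -3 with multiplicity 4, λ = 0 with multiplicity 1.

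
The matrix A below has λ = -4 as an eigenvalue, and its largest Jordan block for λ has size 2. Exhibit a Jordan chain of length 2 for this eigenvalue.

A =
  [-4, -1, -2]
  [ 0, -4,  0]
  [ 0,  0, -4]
A Jordan chain for λ = -4 of length 2:
v_1 = (-1, 0, 0)ᵀ
v_2 = (0, 1, 0)ᵀ

Let N = A − (-4)·I. We want v_2 with N^2 v_2 = 0 but N^1 v_2 ≠ 0; then v_{j-1} := N · v_j for j = 2, …, 2.

Pick v_2 = (0, 1, 0)ᵀ.
Then v_1 = N · v_2 = (-1, 0, 0)ᵀ.

Sanity check: (A − (-4)·I) v_1 = (0, 0, 0)ᵀ = 0. ✓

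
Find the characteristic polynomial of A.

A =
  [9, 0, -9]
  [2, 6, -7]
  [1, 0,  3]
x^3 - 18*x^2 + 108*x - 216

Expanding det(x·I − A) (e.g. by cofactor expansion or by noting that A is similar to its Jordan form J, which has the same characteristic polynomial as A) gives
  χ_A(x) = x^3 - 18*x^2 + 108*x - 216
which factors as (x - 6)^3. The eigenvalues (with algebraic multiplicities) are λ = 6 with multiplicity 3.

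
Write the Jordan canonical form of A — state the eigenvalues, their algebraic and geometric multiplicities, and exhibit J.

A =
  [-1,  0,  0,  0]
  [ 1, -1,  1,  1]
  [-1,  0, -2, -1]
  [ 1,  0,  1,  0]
J_2(-1) ⊕ J_1(-1) ⊕ J_1(-1)

The characteristic polynomial is
  det(x·I − A) = x^4 + 4*x^3 + 6*x^2 + 4*x + 1 = (x + 1)^4

Eigenvalues and multiplicities (the geometric multiplicity of λ is n − rank(A − λI), which equals the number of Jordan blocks for λ):
  λ = -1: algebraic multiplicity = 4, geometric multiplicity = 3

Determining the block sizes for each eigenvalue:
  λ = -1: 3 blocks summing to 4 forces exactly one block of size 2 and the rest size 1 → block sizes [2, 1, 1]

Assembling the blocks gives a Jordan form
J =
  [-1,  1,  0,  0]
  [ 0, -1,  0,  0]
  [ 0,  0, -1,  0]
  [ 0,  0,  0, -1]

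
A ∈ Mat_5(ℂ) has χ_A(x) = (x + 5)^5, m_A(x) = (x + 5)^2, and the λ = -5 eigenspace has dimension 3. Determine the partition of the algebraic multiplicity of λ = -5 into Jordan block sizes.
Block sizes for λ = -5: [2, 2, 1]

Step 1 — from the characteristic polynomial, algebraic multiplicity of λ = -5 is 5. From dim ker(A − (-5)·I) = 3, there are exactly 3 Jordan blocks for λ = -5.
Step 2 — from the minimal polynomial, the factor (x + 5)^2 tells us the largest block for λ = -5 has size 2.
Step 3 — with total size 5, 3 blocks, and largest block 2, the block sizes (in nonincreasing order) are [2, 2, 1].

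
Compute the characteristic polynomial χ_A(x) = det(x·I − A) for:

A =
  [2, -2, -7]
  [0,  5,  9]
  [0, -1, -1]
x^3 - 6*x^2 + 12*x - 8

Expanding det(x·I − A) (e.g. by cofactor expansion or by noting that A is similar to its Jordan form J, which has the same characteristic polynomial as A) gives
  χ_A(x) = x^3 - 6*x^2 + 12*x - 8
which factors as (x - 2)^3. The eigenvalues (with algebraic multiplicities) are λ = 2 with multiplicity 3.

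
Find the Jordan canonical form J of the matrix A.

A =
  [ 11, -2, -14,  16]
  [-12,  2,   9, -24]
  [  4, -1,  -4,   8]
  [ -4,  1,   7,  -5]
J_2(-1) ⊕ J_1(3) ⊕ J_1(3)

The characteristic polynomial is
  det(x·I − A) = x^4 - 4*x^3 - 2*x^2 + 12*x + 9 = (x - 3)^2*(x + 1)^2

Eigenvalues and multiplicities (the geometric multiplicity of λ is n − rank(A − λI), which equals the number of Jordan blocks for λ):
  λ = -1: algebraic multiplicity = 2, geometric multiplicity = 1
  λ = 3: algebraic multiplicity = 2, geometric multiplicity = 2

Determining the block sizes for each eigenvalue:
  λ = -1: one block (gm = 1), so the single block has size am = 2 → block sizes [2]
  λ = 3: gm = am = 2, so every block has size 1 → block sizes [1, 1]

Assembling the blocks gives a Jordan form
J =
  [-1,  1, 0, 0]
  [ 0, -1, 0, 0]
  [ 0,  0, 3, 0]
  [ 0,  0, 0, 3]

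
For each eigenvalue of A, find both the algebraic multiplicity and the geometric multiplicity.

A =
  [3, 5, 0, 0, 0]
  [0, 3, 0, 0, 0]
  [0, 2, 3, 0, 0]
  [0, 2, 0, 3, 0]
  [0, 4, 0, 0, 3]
λ = 3: alg = 5, geom = 4

Step 1 — factor the characteristic polynomial to read off the algebraic multiplicities:
  χ_A(x) = (x - 3)^5

Step 2 — compute geometric multiplicities via the rank-nullity identity g(λ) = n − rank(A − λI):
  rank(A − (3)·I) = 1, so dim ker(A − (3)·I) = n − 1 = 4

Summary:
  λ = 3: algebraic multiplicity = 5, geometric multiplicity = 4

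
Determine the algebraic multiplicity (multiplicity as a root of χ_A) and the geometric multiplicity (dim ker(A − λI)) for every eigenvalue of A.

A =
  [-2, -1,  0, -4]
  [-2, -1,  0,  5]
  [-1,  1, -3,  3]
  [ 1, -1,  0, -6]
λ = -3: alg = 4, geom = 2

Step 1 — factor the characteristic polynomial to read off the algebraic multiplicities:
  χ_A(x) = (x + 3)^4

Step 2 — compute geometric multiplicities via the rank-nullity identity g(λ) = n − rank(A − λI):
  rank(A − (-3)·I) = 2, so dim ker(A − (-3)·I) = n − 2 = 2

Summary:
  λ = -3: algebraic multiplicity = 4, geometric multiplicity = 2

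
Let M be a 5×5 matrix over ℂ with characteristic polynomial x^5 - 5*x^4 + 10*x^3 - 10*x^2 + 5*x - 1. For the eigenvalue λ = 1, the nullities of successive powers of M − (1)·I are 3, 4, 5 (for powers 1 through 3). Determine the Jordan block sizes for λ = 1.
Block sizes for λ = 1: [3, 1, 1]

From the dimensions of kernels of powers, the number of Jordan blocks of size at least j is d_j − d_{j−1} where d_j = dim ker(N^j) (with d_0 = 0). Computing the differences gives [3, 1, 1].
The number of blocks of size exactly k is (#blocks of size ≥ k) − (#blocks of size ≥ k + 1), so the partition is: 2 block(s) of size 1, 1 block(s) of size 3.
In nonincreasing order the block sizes are [3, 1, 1].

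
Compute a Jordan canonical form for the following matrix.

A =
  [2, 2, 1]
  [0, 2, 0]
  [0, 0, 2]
J_2(2) ⊕ J_1(2)

The characteristic polynomial is
  det(x·I − A) = x^3 - 6*x^2 + 12*x - 8 = (x - 2)^3

Eigenvalues and multiplicities (the geometric multiplicity of λ is n − rank(A − λI), which equals the number of Jordan blocks for λ):
  λ = 2: algebraic multiplicity = 3, geometric multiplicity = 2

Determining the block sizes for each eigenvalue:
  λ = 2: 2 blocks summing to 3 forces exactly one block of size 2 and the rest size 1 → block sizes [2, 1]

Assembling the blocks gives a Jordan form
J =
  [2, 1, 0]
  [0, 2, 0]
  [0, 0, 2]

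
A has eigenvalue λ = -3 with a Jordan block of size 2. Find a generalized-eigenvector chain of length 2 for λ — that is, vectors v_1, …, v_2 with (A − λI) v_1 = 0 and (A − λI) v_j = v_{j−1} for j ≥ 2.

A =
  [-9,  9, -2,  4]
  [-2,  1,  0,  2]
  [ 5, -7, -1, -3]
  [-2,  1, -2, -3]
A Jordan chain for λ = -3 of length 2:
v_1 = (-6, -2, 5, -2)ᵀ
v_2 = (1, 0, 0, 0)ᵀ

Let N = A − (-3)·I. We want v_2 with N^2 v_2 = 0 but N^1 v_2 ≠ 0; then v_{j-1} := N · v_j for j = 2, …, 2.

Pick v_2 = (1, 0, 0, 0)ᵀ.
Then v_1 = N · v_2 = (-6, -2, 5, -2)ᵀ.

Sanity check: (A − (-3)·I) v_1 = (0, 0, 0, 0)ᵀ = 0. ✓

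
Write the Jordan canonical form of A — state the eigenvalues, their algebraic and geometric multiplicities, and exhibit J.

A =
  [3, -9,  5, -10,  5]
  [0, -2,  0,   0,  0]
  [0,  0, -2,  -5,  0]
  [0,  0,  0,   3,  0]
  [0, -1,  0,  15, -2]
J_2(-2) ⊕ J_1(-2) ⊕ J_1(3) ⊕ J_1(3)

The characteristic polynomial is
  det(x·I − A) = x^5 - 15*x^3 - 10*x^2 + 60*x + 72 = (x - 3)^2*(x + 2)^3

Eigenvalues and multiplicities (the geometric multiplicity of λ is n − rank(A − λI), which equals the number of Jordan blocks for λ):
  λ = -2: algebraic multiplicity = 3, geometric multiplicity = 2
  λ = 3: algebraic multiplicity = 2, geometric multiplicity = 2

Determining the block sizes for each eigenvalue:
  λ = -2: 2 blocks summing to 3 forces exactly one block of size 2 and the rest size 1 → block sizes [2, 1]
  λ = 3: gm = am = 2, so every block has size 1 → block sizes [1, 1]

Assembling the blocks gives a Jordan form
J =
  [-2,  1,  0, 0, 0]
  [ 0, -2,  0, 0, 0]
  [ 0,  0, -2, 0, 0]
  [ 0,  0,  0, 3, 0]
  [ 0,  0,  0, 0, 3]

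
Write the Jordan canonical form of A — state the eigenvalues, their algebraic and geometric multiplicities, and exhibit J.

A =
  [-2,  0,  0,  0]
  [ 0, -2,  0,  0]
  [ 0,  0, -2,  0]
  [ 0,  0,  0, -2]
J_1(-2) ⊕ J_1(-2) ⊕ J_1(-2) ⊕ J_1(-2)

The characteristic polynomial is
  det(x·I − A) = x^4 + 8*x^3 + 24*x^2 + 32*x + 16 = (x + 2)^4

Eigenvalues and multiplicities (the geometric multiplicity of λ is n − rank(A − λI), which equals the number of Jordan blocks for λ):
  λ = -2: algebraic multiplicity = 4, geometric multiplicity = 4

Determining the block sizes for each eigenvalue:
  λ = -2: gm = am = 4, so every block has size 1 → block sizes [1, 1, 1, 1]

Assembling the blocks gives a Jordan form
J =
  [-2,  0,  0,  0]
  [ 0, -2,  0,  0]
  [ 0,  0, -2,  0]
  [ 0,  0,  0, -2]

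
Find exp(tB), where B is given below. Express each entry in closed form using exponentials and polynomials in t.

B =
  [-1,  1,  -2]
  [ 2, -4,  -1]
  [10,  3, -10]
e^{tB} =
  [-t^2*exp(-5*t) + 4*t*exp(-5*t) + exp(-5*t), -t^2*exp(-5*t)/2 + t*exp(-5*t), t^2*exp(-5*t)/2 - 2*t*exp(-5*t)]
  [2*t*exp(-5*t), t*exp(-5*t) + exp(-5*t), -t*exp(-5*t)]
  [-2*t^2*exp(-5*t) + 10*t*exp(-5*t), -t^2*exp(-5*t) + 3*t*exp(-5*t), t^2*exp(-5*t) - 5*t*exp(-5*t) + exp(-5*t)]

Strategy: write B = P · J · P⁻¹ where J is a Jordan canonical form, so e^{tB} = P · e^{tJ} · P⁻¹, and e^{tJ} can be computed block-by-block.

B has Jordan form
J =
  [-5,  1,  0]
  [ 0, -5,  1]
  [ 0,  0, -5]
(up to reordering of blocks).

Per-block formulas:
  For a 3×3 Jordan block J_3(-5): exp(t · J_3(-5)) = e^(-5t)·(I + t·N + (t^2/2)·N^2), where N is the 3×3 nilpotent shift.

After assembling e^{tJ} and conjugating by P, we get:

e^{tB} =
  [-t^2*exp(-5*t) + 4*t*exp(-5*t) + exp(-5*t), -t^2*exp(-5*t)/2 + t*exp(-5*t), t^2*exp(-5*t)/2 - 2*t*exp(-5*t)]
  [2*t*exp(-5*t), t*exp(-5*t) + exp(-5*t), -t*exp(-5*t)]
  [-2*t^2*exp(-5*t) + 10*t*exp(-5*t), -t^2*exp(-5*t) + 3*t*exp(-5*t), t^2*exp(-5*t) - 5*t*exp(-5*t) + exp(-5*t)]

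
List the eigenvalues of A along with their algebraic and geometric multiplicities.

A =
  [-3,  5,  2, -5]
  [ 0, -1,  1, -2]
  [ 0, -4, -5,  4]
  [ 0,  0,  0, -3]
λ = -3: alg = 4, geom = 2

Step 1 — factor the characteristic polynomial to read off the algebraic multiplicities:
  χ_A(x) = (x + 3)^4

Step 2 — compute geometric multiplicities via the rank-nullity identity g(λ) = n − rank(A − λI):
  rank(A − (-3)·I) = 2, so dim ker(A − (-3)·I) = n − 2 = 2

Summary:
  λ = -3: algebraic multiplicity = 4, geometric multiplicity = 2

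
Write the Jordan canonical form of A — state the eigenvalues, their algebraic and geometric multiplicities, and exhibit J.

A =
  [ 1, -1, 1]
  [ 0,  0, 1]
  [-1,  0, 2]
J_3(1)

The characteristic polynomial is
  det(x·I − A) = x^3 - 3*x^2 + 3*x - 1 = (x - 1)^3

Eigenvalues and multiplicities (the geometric multiplicity of λ is n − rank(A − λI), which equals the number of Jordan blocks for λ):
  λ = 1: algebraic multiplicity = 3, geometric multiplicity = 1

Determining the block sizes for each eigenvalue:
  λ = 1: one block (gm = 1), so the single block has size am = 3 → block sizes [3]

Assembling the blocks gives a Jordan form
J =
  [1, 1, 0]
  [0, 1, 1]
  [0, 0, 1]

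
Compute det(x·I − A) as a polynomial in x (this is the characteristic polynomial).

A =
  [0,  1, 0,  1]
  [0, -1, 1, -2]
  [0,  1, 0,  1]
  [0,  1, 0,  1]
x^4

Expanding det(x·I − A) (e.g. by cofactor expansion or by noting that A is similar to its Jordan form J, which has the same characteristic polynomial as A) gives
  χ_A(x) = x^4
which factors as x^4. The eigenvalues (with algebraic multiplicities) are λ = 0 with multiplicity 4.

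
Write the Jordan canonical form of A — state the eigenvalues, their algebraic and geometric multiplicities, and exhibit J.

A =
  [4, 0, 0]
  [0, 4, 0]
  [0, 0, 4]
J_1(4) ⊕ J_1(4) ⊕ J_1(4)

The characteristic polynomial is
  det(x·I − A) = x^3 - 12*x^2 + 48*x - 64 = (x - 4)^3

Eigenvalues and multiplicities (the geometric multiplicity of λ is n − rank(A − λI), which equals the number of Jordan blocks for λ):
  λ = 4: algebraic multiplicity = 3, geometric multiplicity = 3

Determining the block sizes for each eigenvalue:
  λ = 4: gm = am = 3, so every block has size 1 → block sizes [1, 1, 1]

Assembling the blocks gives a Jordan form
J =
  [4, 0, 0]
  [0, 4, 0]
  [0, 0, 4]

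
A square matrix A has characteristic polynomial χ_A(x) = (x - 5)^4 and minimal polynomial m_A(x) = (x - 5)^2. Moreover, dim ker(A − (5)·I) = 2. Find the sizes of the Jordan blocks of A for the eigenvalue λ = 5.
Block sizes for λ = 5: [2, 2]

Step 1 — from the characteristic polynomial, algebraic multiplicity of λ = 5 is 4. From dim ker(A − (5)·I) = 2, there are exactly 2 Jordan blocks for λ = 5.
Step 2 — from the minimal polynomial, the factor (x − 5)^2 tells us the largest block for λ = 5 has size 2.
Step 3 — with total size 4, 2 blocks, and largest block 2, the block sizes (in nonincreasing order) are [2, 2].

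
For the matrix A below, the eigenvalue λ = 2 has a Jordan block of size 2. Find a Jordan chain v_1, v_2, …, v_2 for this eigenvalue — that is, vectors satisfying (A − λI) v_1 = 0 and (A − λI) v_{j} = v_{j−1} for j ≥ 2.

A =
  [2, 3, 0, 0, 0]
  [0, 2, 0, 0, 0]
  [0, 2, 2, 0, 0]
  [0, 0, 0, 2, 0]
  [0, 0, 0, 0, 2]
A Jordan chain for λ = 2 of length 2:
v_1 = (3, 0, 2, 0, 0)ᵀ
v_2 = (0, 1, 0, 0, 0)ᵀ

Let N = A − (2)·I. We want v_2 with N^2 v_2 = 0 but N^1 v_2 ≠ 0; then v_{j-1} := N · v_j for j = 2, …, 2.

Pick v_2 = (0, 1, 0, 0, 0)ᵀ.
Then v_1 = N · v_2 = (3, 0, 2, 0, 0)ᵀ.

Sanity check: (A − (2)·I) v_1 = (0, 0, 0, 0, 0)ᵀ = 0. ✓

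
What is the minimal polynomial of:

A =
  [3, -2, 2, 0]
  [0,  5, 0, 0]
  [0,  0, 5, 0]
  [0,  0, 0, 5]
x^2 - 8*x + 15

The characteristic polynomial is χ_A(x) = (x - 5)^3*(x - 3), so the eigenvalues are known. The minimal polynomial is
  m_A(x) = Π_λ (x − λ)^{k_λ}
where k_λ is the size of the *largest* Jordan block for λ (equivalently, the smallest k with (A − λI)^k v = 0 for every generalised eigenvector v of λ).

  λ = 3: largest Jordan block has size 1, contributing (x − 3)
  λ = 5: largest Jordan block has size 1, contributing (x − 5)

So m_A(x) = (x - 5)*(x - 3) = x^2 - 8*x + 15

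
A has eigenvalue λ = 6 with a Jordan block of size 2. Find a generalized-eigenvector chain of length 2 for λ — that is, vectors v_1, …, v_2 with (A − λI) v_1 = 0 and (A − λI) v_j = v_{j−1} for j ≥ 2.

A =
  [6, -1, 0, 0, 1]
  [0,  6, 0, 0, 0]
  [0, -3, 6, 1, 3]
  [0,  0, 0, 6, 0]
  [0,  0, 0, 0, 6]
A Jordan chain for λ = 6 of length 2:
v_1 = (-1, 0, -3, 0, 0)ᵀ
v_2 = (0, 1, 0, 0, 0)ᵀ

Let N = A − (6)·I. We want v_2 with N^2 v_2 = 0 but N^1 v_2 ≠ 0; then v_{j-1} := N · v_j for j = 2, …, 2.

Pick v_2 = (0, 1, 0, 0, 0)ᵀ.
Then v_1 = N · v_2 = (-1, 0, -3, 0, 0)ᵀ.

Sanity check: (A − (6)·I) v_1 = (0, 0, 0, 0, 0)ᵀ = 0. ✓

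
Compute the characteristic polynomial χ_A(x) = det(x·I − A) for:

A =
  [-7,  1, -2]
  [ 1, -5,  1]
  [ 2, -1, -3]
x^3 + 15*x^2 + 75*x + 125

Expanding det(x·I − A) (e.g. by cofactor expansion or by noting that A is similar to its Jordan form J, which has the same characteristic polynomial as A) gives
  χ_A(x) = x^3 + 15*x^2 + 75*x + 125
which factors as (x + 5)^3. The eigenvalues (with algebraic multiplicities) are λ = -5 with multiplicity 3.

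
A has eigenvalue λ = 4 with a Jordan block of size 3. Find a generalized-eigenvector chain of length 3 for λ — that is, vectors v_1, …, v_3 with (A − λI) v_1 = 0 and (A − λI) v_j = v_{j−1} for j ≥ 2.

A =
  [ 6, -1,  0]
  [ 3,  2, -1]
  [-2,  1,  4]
A Jordan chain for λ = 4 of length 3:
v_1 = (1, 2, -1)ᵀ
v_2 = (2, 3, -2)ᵀ
v_3 = (1, 0, 0)ᵀ

Let N = A − (4)·I. We want v_3 with N^3 v_3 = 0 but N^2 v_3 ≠ 0; then v_{j-1} := N · v_j for j = 3, …, 2.

Pick v_3 = (1, 0, 0)ᵀ.
Then v_2 = N · v_3 = (2, 3, -2)ᵀ.
Then v_1 = N · v_2 = (1, 2, -1)ᵀ.

Sanity check: (A − (4)·I) v_1 = (0, 0, 0)ᵀ = 0. ✓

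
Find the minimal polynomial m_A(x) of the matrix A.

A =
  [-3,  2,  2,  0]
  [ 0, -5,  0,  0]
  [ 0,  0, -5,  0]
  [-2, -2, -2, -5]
x^2 + 8*x + 15

The characteristic polynomial is χ_A(x) = (x + 3)*(x + 5)^3, so the eigenvalues are known. The minimal polynomial is
  m_A(x) = Π_λ (x − λ)^{k_λ}
where k_λ is the size of the *largest* Jordan block for λ (equivalently, the smallest k with (A − λI)^k v = 0 for every generalised eigenvector v of λ).

  λ = -5: largest Jordan block has size 1, contributing (x + 5)
  λ = -3: largest Jordan block has size 1, contributing (x + 3)

So m_A(x) = (x + 3)*(x + 5) = x^2 + 8*x + 15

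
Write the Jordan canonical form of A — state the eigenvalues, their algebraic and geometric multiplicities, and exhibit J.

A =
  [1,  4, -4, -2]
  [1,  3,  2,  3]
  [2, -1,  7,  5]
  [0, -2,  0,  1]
J_3(3) ⊕ J_1(3)

The characteristic polynomial is
  det(x·I − A) = x^4 - 12*x^3 + 54*x^2 - 108*x + 81 = (x - 3)^4

Eigenvalues and multiplicities (the geometric multiplicity of λ is n − rank(A − λI), which equals the number of Jordan blocks for λ):
  λ = 3: algebraic multiplicity = 4, geometric multiplicity = 2

Determining the block sizes for each eigenvalue:
  λ = 3: with am = 4 and gm = 2, the partition is not yet determined (e.g. several partitions of 4 into 2 parts exist). Let N = A − (3)·I. Computing rank(N^1) = 2, rank(N^2) = 1, rank(N^3) = 0; the number of blocks of size ≥ j is rank(N^{j−1}) − rank(N^j), giving [2, 1, 1]. So we have 1 block(s) of size 3, 1 block(s) of size 1 → block sizes [3, 1]

Assembling the blocks gives a Jordan form
J =
  [3, 1, 0, 0]
  [0, 3, 1, 0]
  [0, 0, 3, 0]
  [0, 0, 0, 3]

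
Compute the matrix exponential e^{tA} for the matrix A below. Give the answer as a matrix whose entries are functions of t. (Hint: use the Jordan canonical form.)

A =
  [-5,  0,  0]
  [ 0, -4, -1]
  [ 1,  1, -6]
e^{tA} =
  [exp(-5*t), 0, 0]
  [-t^2*exp(-5*t)/2, t*exp(-5*t) + exp(-5*t), -t*exp(-5*t)]
  [-t^2*exp(-5*t)/2 + t*exp(-5*t), t*exp(-5*t), -t*exp(-5*t) + exp(-5*t)]

Strategy: write A = P · J · P⁻¹ where J is a Jordan canonical form, so e^{tA} = P · e^{tJ} · P⁻¹, and e^{tJ} can be computed block-by-block.

A has Jordan form
J =
  [-5,  1,  0]
  [ 0, -5,  1]
  [ 0,  0, -5]
(up to reordering of blocks).

Per-block formulas:
  For a 3×3 Jordan block J_3(-5): exp(t · J_3(-5)) = e^(-5t)·(I + t·N + (t^2/2)·N^2), where N is the 3×3 nilpotent shift.

After assembling e^{tJ} and conjugating by P, we get:

e^{tA} =
  [exp(-5*t), 0, 0]
  [-t^2*exp(-5*t)/2, t*exp(-5*t) + exp(-5*t), -t*exp(-5*t)]
  [-t^2*exp(-5*t)/2 + t*exp(-5*t), t*exp(-5*t), -t*exp(-5*t) + exp(-5*t)]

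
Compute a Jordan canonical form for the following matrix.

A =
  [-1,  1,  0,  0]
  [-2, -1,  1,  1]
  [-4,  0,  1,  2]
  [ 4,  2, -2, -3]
J_3(-1) ⊕ J_1(-1)

The characteristic polynomial is
  det(x·I − A) = x^4 + 4*x^3 + 6*x^2 + 4*x + 1 = (x + 1)^4

Eigenvalues and multiplicities (the geometric multiplicity of λ is n − rank(A − λI), which equals the number of Jordan blocks for λ):
  λ = -1: algebraic multiplicity = 4, geometric multiplicity = 2

Determining the block sizes for each eigenvalue:
  λ = -1: with am = 4 and gm = 2, the partition is not yet determined (e.g. several partitions of 4 into 2 parts exist). Let N = A − (-1)·I. Computing rank(N^1) = 2, rank(N^2) = 1, rank(N^3) = 0; the number of blocks of size ≥ j is rank(N^{j−1}) − rank(N^j), giving [2, 1, 1]. So we have 1 block(s) of size 3, 1 block(s) of size 1 → block sizes [3, 1]

Assembling the blocks gives a Jordan form
J =
  [-1,  1,  0,  0]
  [ 0, -1,  1,  0]
  [ 0,  0, -1,  0]
  [ 0,  0,  0, -1]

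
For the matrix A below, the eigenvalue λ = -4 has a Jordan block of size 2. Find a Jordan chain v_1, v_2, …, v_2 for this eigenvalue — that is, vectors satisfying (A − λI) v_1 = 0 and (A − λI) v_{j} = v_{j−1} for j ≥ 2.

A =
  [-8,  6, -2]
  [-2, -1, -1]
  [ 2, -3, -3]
A Jordan chain for λ = -4 of length 2:
v_1 = (-4, -2, 2)ᵀ
v_2 = (1, 0, 0)ᵀ

Let N = A − (-4)·I. We want v_2 with N^2 v_2 = 0 but N^1 v_2 ≠ 0; then v_{j-1} := N · v_j for j = 2, …, 2.

Pick v_2 = (1, 0, 0)ᵀ.
Then v_1 = N · v_2 = (-4, -2, 2)ᵀ.

Sanity check: (A − (-4)·I) v_1 = (0, 0, 0)ᵀ = 0. ✓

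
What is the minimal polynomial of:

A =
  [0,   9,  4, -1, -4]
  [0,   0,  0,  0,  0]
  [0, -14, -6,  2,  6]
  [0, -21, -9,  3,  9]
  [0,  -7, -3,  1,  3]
x^3

The characteristic polynomial is χ_A(x) = x^5, so the eigenvalues are known. The minimal polynomial is
  m_A(x) = Π_λ (x − λ)^{k_λ}
where k_λ is the size of the *largest* Jordan block for λ (equivalently, the smallest k with (A − λI)^k v = 0 for every generalised eigenvector v of λ).

  λ = 0: largest Jordan block has size 3, contributing (x − 0)^3

So m_A(x) = x^3 = x^3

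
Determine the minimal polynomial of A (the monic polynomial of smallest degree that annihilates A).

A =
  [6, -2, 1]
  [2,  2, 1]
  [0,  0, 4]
x^2 - 8*x + 16

The characteristic polynomial is χ_A(x) = (x - 4)^3, so the eigenvalues are known. The minimal polynomial is
  m_A(x) = Π_λ (x − λ)^{k_λ}
where k_λ is the size of the *largest* Jordan block for λ (equivalently, the smallest k with (A − λI)^k v = 0 for every generalised eigenvector v of λ).

  λ = 4: largest Jordan block has size 2, contributing (x − 4)^2

So m_A(x) = (x - 4)^2 = x^2 - 8*x + 16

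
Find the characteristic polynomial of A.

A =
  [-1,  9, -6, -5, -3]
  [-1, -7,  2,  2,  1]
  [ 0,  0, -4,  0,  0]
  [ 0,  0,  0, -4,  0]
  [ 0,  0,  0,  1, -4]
x^5 + 20*x^4 + 160*x^3 + 640*x^2 + 1280*x + 1024

Expanding det(x·I − A) (e.g. by cofactor expansion or by noting that A is similar to its Jordan form J, which has the same characteristic polynomial as A) gives
  χ_A(x) = x^5 + 20*x^4 + 160*x^3 + 640*x^2 + 1280*x + 1024
which factors as (x + 4)^5. The eigenvalues (with algebraic multiplicities) are λ = -4 with multiplicity 5.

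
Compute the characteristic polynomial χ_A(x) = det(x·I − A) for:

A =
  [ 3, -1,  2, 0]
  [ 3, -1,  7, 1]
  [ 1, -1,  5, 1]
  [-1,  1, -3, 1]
x^4 - 8*x^3 + 24*x^2 - 32*x + 16

Expanding det(x·I − A) (e.g. by cofactor expansion or by noting that A is similar to its Jordan form J, which has the same characteristic polynomial as A) gives
  χ_A(x) = x^4 - 8*x^3 + 24*x^2 - 32*x + 16
which factors as (x - 2)^4. The eigenvalues (with algebraic multiplicities) are λ = 2 with multiplicity 4.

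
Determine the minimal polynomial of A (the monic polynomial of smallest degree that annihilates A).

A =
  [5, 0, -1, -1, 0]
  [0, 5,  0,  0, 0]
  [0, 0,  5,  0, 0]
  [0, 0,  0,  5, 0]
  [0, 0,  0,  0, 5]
x^2 - 10*x + 25

The characteristic polynomial is χ_A(x) = (x - 5)^5, so the eigenvalues are known. The minimal polynomial is
  m_A(x) = Π_λ (x − λ)^{k_λ}
where k_λ is the size of the *largest* Jordan block for λ (equivalently, the smallest k with (A − λI)^k v = 0 for every generalised eigenvector v of λ).

  λ = 5: largest Jordan block has size 2, contributing (x − 5)^2

So m_A(x) = (x - 5)^2 = x^2 - 10*x + 25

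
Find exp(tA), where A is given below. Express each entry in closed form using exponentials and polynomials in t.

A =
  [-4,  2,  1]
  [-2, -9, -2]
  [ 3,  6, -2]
e^{tA} =
  [t*exp(-5*t) + exp(-5*t), 2*t*exp(-5*t), t*exp(-5*t)]
  [-2*t*exp(-5*t), -4*t*exp(-5*t) + exp(-5*t), -2*t*exp(-5*t)]
  [3*t*exp(-5*t), 6*t*exp(-5*t), 3*t*exp(-5*t) + exp(-5*t)]

Strategy: write A = P · J · P⁻¹ where J is a Jordan canonical form, so e^{tA} = P · e^{tJ} · P⁻¹, and e^{tJ} can be computed block-by-block.

A has Jordan form
J =
  [-5,  1,  0]
  [ 0, -5,  0]
  [ 0,  0, -5]
(up to reordering of blocks).

Per-block formulas:
  For a 2×2 Jordan block J_2(-5): exp(t · J_2(-5)) = e^(-5t)·(I + t·N), where N is the 2×2 nilpotent shift.
  For a 1×1 block at λ = -5: exp(t · [-5]) = [e^(-5t)].

After assembling e^{tJ} and conjugating by P, we get:

e^{tA} =
  [t*exp(-5*t) + exp(-5*t), 2*t*exp(-5*t), t*exp(-5*t)]
  [-2*t*exp(-5*t), -4*t*exp(-5*t) + exp(-5*t), -2*t*exp(-5*t)]
  [3*t*exp(-5*t), 6*t*exp(-5*t), 3*t*exp(-5*t) + exp(-5*t)]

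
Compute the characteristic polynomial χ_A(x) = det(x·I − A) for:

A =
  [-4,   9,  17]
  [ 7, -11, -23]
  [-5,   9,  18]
x^3 - 3*x^2 + 3*x - 1

Expanding det(x·I − A) (e.g. by cofactor expansion or by noting that A is similar to its Jordan form J, which has the same characteristic polynomial as A) gives
  χ_A(x) = x^3 - 3*x^2 + 3*x - 1
which factors as (x - 1)^3. The eigenvalues (with algebraic multiplicities) are λ = 1 with multiplicity 3.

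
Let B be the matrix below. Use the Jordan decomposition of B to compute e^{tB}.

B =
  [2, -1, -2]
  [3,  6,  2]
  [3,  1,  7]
e^{tB} =
  [-3*t*exp(5*t) + exp(5*t), -t*exp(5*t), -2*t*exp(5*t)]
  [3*t*exp(5*t), t*exp(5*t) + exp(5*t), 2*t*exp(5*t)]
  [3*t*exp(5*t), t*exp(5*t), 2*t*exp(5*t) + exp(5*t)]

Strategy: write B = P · J · P⁻¹ where J is a Jordan canonical form, so e^{tB} = P · e^{tJ} · P⁻¹, and e^{tJ} can be computed block-by-block.

B has Jordan form
J =
  [5, 1, 0]
  [0, 5, 0]
  [0, 0, 5]
(up to reordering of blocks).

Per-block formulas:
  For a 1×1 block at λ = 5: exp(t · [5]) = [e^(5t)].
  For a 2×2 Jordan block J_2(5): exp(t · J_2(5)) = e^(5t)·(I + t·N), where N is the 2×2 nilpotent shift.

After assembling e^{tJ} and conjugating by P, we get:

e^{tB} =
  [-3*t*exp(5*t) + exp(5*t), -t*exp(5*t), -2*t*exp(5*t)]
  [3*t*exp(5*t), t*exp(5*t) + exp(5*t), 2*t*exp(5*t)]
  [3*t*exp(5*t), t*exp(5*t), 2*t*exp(5*t) + exp(5*t)]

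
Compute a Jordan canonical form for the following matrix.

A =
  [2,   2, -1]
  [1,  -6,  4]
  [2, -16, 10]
J_3(2)

The characteristic polynomial is
  det(x·I − A) = x^3 - 6*x^2 + 12*x - 8 = (x - 2)^3

Eigenvalues and multiplicities (the geometric multiplicity of λ is n − rank(A − λI), which equals the number of Jordan blocks for λ):
  λ = 2: algebraic multiplicity = 3, geometric multiplicity = 1

Determining the block sizes for each eigenvalue:
  λ = 2: one block (gm = 1), so the single block has size am = 3 → block sizes [3]

Assembling the blocks gives a Jordan form
J =
  [2, 1, 0]
  [0, 2, 1]
  [0, 0, 2]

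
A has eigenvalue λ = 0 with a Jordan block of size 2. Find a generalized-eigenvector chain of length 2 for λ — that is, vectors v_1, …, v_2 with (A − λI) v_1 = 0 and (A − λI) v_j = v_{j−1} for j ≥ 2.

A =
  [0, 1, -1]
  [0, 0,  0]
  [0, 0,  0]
A Jordan chain for λ = 0 of length 2:
v_1 = (1, 0, 0)ᵀ
v_2 = (0, 1, 0)ᵀ

Let N = A − (0)·I. We want v_2 with N^2 v_2 = 0 but N^1 v_2 ≠ 0; then v_{j-1} := N · v_j for j = 2, …, 2.

Pick v_2 = (0, 1, 0)ᵀ.
Then v_1 = N · v_2 = (1, 0, 0)ᵀ.

Sanity check: (A − (0)·I) v_1 = (0, 0, 0)ᵀ = 0. ✓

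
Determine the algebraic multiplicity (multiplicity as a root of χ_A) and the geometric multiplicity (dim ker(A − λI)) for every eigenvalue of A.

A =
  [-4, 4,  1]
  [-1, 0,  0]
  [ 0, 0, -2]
λ = -2: alg = 3, geom = 1

Step 1 — factor the characteristic polynomial to read off the algebraic multiplicities:
  χ_A(x) = (x + 2)^3

Step 2 — compute geometric multiplicities via the rank-nullity identity g(λ) = n − rank(A − λI):
  rank(A − (-2)·I) = 2, so dim ker(A − (-2)·I) = n − 2 = 1

Summary:
  λ = -2: algebraic multiplicity = 3, geometric multiplicity = 1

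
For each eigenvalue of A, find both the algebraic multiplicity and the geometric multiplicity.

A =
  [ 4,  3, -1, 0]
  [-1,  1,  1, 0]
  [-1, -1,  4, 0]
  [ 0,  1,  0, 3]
λ = 3: alg = 4, geom = 2

Step 1 — factor the characteristic polynomial to read off the algebraic multiplicities:
  χ_A(x) = (x - 3)^4

Step 2 — compute geometric multiplicities via the rank-nullity identity g(λ) = n − rank(A − λI):
  rank(A − (3)·I) = 2, so dim ker(A − (3)·I) = n − 2 = 2

Summary:
  λ = 3: algebraic multiplicity = 4, geometric multiplicity = 2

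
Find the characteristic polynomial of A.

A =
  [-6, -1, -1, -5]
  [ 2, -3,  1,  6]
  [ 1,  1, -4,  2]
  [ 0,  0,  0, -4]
x^4 + 17*x^3 + 108*x^2 + 304*x + 320

Expanding det(x·I − A) (e.g. by cofactor expansion or by noting that A is similar to its Jordan form J, which has the same characteristic polynomial as A) gives
  χ_A(x) = x^4 + 17*x^3 + 108*x^2 + 304*x + 320
which factors as (x + 4)^3*(x + 5). The eigenvalues (with algebraic multiplicities) are λ = -5 with multiplicity 1, λ = -4 with multiplicity 3.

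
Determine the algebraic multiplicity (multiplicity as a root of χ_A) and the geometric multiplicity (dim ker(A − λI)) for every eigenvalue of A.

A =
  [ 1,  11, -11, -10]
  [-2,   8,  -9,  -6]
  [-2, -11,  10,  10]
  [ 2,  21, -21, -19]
λ = -1: alg = 3, geom = 2; λ = 3: alg = 1, geom = 1

Step 1 — factor the characteristic polynomial to read off the algebraic multiplicities:
  χ_A(x) = (x - 3)*(x + 1)^3

Step 2 — compute geometric multiplicities via the rank-nullity identity g(λ) = n − rank(A − λI):
  rank(A − (-1)·I) = 2, so dim ker(A − (-1)·I) = n − 2 = 2
  rank(A − (3)·I) = 3, so dim ker(A − (3)·I) = n − 3 = 1

Summary:
  λ = -1: algebraic multiplicity = 3, geometric multiplicity = 2
  λ = 3: algebraic multiplicity = 1, geometric multiplicity = 1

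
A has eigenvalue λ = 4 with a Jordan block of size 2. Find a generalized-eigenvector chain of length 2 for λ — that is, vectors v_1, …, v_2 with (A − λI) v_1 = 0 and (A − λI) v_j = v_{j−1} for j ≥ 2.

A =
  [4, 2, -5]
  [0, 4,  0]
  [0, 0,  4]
A Jordan chain for λ = 4 of length 2:
v_1 = (2, 0, 0)ᵀ
v_2 = (0, 1, 0)ᵀ

Let N = A − (4)·I. We want v_2 with N^2 v_2 = 0 but N^1 v_2 ≠ 0; then v_{j-1} := N · v_j for j = 2, …, 2.

Pick v_2 = (0, 1, 0)ᵀ.
Then v_1 = N · v_2 = (2, 0, 0)ᵀ.

Sanity check: (A − (4)·I) v_1 = (0, 0, 0)ᵀ = 0. ✓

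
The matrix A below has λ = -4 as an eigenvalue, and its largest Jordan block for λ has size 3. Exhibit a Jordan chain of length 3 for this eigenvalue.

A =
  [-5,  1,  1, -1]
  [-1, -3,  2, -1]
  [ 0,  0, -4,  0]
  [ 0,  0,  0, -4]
A Jordan chain for λ = -4 of length 3:
v_1 = (1, 1, 0, 0)ᵀ
v_2 = (1, 2, 0, 0)ᵀ
v_3 = (0, 0, 1, 0)ᵀ

Let N = A − (-4)·I. We want v_3 with N^3 v_3 = 0 but N^2 v_3 ≠ 0; then v_{j-1} := N · v_j for j = 3, …, 2.

Pick v_3 = (0, 0, 1, 0)ᵀ.
Then v_2 = N · v_3 = (1, 2, 0, 0)ᵀ.
Then v_1 = N · v_2 = (1, 1, 0, 0)ᵀ.

Sanity check: (A − (-4)·I) v_1 = (0, 0, 0, 0)ᵀ = 0. ✓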